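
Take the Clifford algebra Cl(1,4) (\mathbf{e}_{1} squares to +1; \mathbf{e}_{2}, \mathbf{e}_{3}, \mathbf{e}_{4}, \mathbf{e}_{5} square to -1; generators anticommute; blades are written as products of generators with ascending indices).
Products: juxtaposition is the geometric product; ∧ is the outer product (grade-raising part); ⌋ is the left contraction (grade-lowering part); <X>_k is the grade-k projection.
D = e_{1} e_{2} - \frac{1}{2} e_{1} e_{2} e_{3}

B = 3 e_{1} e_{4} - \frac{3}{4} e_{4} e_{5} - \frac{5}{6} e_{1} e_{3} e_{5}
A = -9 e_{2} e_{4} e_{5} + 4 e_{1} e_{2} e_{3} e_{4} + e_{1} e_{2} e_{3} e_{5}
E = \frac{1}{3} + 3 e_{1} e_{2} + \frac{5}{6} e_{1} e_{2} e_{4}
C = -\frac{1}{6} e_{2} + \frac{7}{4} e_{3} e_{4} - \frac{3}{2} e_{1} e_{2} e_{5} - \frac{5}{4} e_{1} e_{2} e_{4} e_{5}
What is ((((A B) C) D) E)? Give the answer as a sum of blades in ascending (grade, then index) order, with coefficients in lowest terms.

step 1: -\frac{91}{12} e_{2} + 12 e_{2} e_{3} + 27 e_{1} e_{2} e_{5} + \frac{10}{3} e_{2} e_{4} e_{5} + \frac{27}{4} e_{1} e_{2} e_{3} e_{4} + 3 e_{1} e_{2} e_{3} e_{5} + 3 e_{2} e_{3} e_{4} e_{5}
step 2: \frac{2825}{72} + \frac{25}{6} e_{1} + \frac{5}{2} e_{3} - \frac{135}{4} e_{4} - \frac{189}{16} e_{1} e_{2} + \frac{15}{4} e_{1} e_{3} + 5 e_{1} e_{4} + \frac{55}{8} e_{1} e_{5} - 21 e_{2} e_{4} - \frac{21}{4} e_{2} e_{5} - \frac{15}{4} e_{3} e_{4} + \frac{135}{16} e_{3} e_{5} + \frac{5}{9} e_{4} e_{5} + \frac{45}{8} e_{1} e_{3} e_{4} - \frac{35}{2} e_{1} e_{3} e_{5} + \frac{455}{48} e_{1} e_{4} e_{5} - \frac{637}{48} e_{2} e_{3} e_{4} + \frac{35}{6} e_{2} e_{3} e_{5} - \frac{85}{8} e_{3} e_{4} e_{5} - \frac{21}{4} e_{1} e_{2} e_{4} e_{5} - 15 e_{1} e_{3} e_{4} e_{5} + \frac{189}{4} e_{1} e_{2} e_{3} e_{4} e_{5}
step 3: -\frac{189}{16} + \frac{145}{24} e_{2} + \frac{189}{32} e_{3} + \frac{2915}{72} e_{1} e_{2} - \frac{1379}{96} e_{1} e_{4} - \frac{49}{6} e_{1} e_{5} + \frac{5}{3} e_{2} e_{3} + \frac{35}{16} e_{2} e_{4} + \frac{125}{8} e_{2} e_{5} + \frac{147}{8} e_{4} e_{5} - \frac{2465}{144} e_{1} e_{2} e_{3} - \frac{255}{8} e_{1} e_{2} e_{4} - \frac{135}{32} e_{1} e_{2} e_{5} - \frac{1141}{48} e_{1} e_{3} e_{4} + \frac{77}{24} e_{1} e_{3} e_{5} + \frac{65}{8} e_{2} e_{3} e_{4} - \frac{225}{16} e_{2} e_{3} e_{5} + \frac{95}{48} e_{2} e_{4} e_{5} + \frac{399}{8} e_{3} e_{4} e_{5} - \frac{165}{8} e_{1} e_{2} e_{3} e_{4} + \frac{135}{16} e_{1} e_{2} e_{3} e_{5} - \frac{685}{144} e_{1} e_{2} e_{4} e_{5} - \frac{1895}{96} e_{2} e_{3} e_{4} e_{5} - \frac{785}{72} e_{1} e_{2} e_{3} e_{4} e_{5}
step 4: \frac{1729}{12} + \frac{1565}{96} e_{1} + \frac{895}{64} e_{2} - \frac{3091}{96} e_{3} - \frac{26735}{432} e_{4} - \frac{1795}{108} e_{5} - \frac{9479}{432} e_{1} e_{2} - \frac{85}{48} e_{1} e_{3} + \frac{1961}{288} e_{1} e_{4} + \frac{4397}{96} e_{1} e_{5} + \frac{1955}{96} e_{2} e_{3} - \frac{4067}{96} e_{2} e_{4} - \frac{463}{24} e_{2} e_{5} - \frac{65785}{864} e_{3} e_{4} + \frac{3505}{216} e_{3} e_{5} - \frac{889}{192} e_{4} e_{5} + \frac{10379}{864} e_{1} e_{2} e_{3} - \frac{655}{32} e_{1} e_{2} e_{4} + \frac{445}{32} e_{1} e_{2} e_{5} + \frac{2569}{144} e_{1} e_{3} e_{4} - \frac{11053}{192} e_{1} e_{3} e_{5} - \frac{85}{12} e_{1} e_{4} e_{5} - \frac{3293}{48} e_{2} e_{3} e_{4} + \frac{79}{16} e_{2} e_{3} e_{5} + \frac{1075}{144} e_{2} e_{4} e_{5} - \frac{2219}{96} e_{3} e_{4} e_{5} - \frac{125}{64} e_{1} e_{2} e_{3} e_{4} + \frac{355}{8} e_{1} e_{2} e_{3} e_{5} + \frac{23129}{432} e_{1} e_{2} e_{4} e_{5} - \frac{95}{2} e_{1} e_{3} e_{4} e_{5} - \frac{2665}{288} e_{2} e_{3} e_{4} e_{5} + \frac{15767}{108} e_{1} e_{2} e_{3} e_{4} e_{5}
Answer: \frac{1729}{12} + \frac{1565}{96} e_{1} + \frac{895}{64} e_{2} - \frac{3091}{96} e_{3} - \frac{26735}{432} e_{4} - \frac{1795}{108} e_{5} - \frac{9479}{432} e_{1} e_{2} - \frac{85}{48} e_{1} e_{3} + \frac{1961}{288} e_{1} e_{4} + \frac{4397}{96} e_{1} e_{5} + \frac{1955}{96} e_{2} e_{3} - \frac{4067}{96} e_{2} e_{4} - \frac{463}{24} e_{2} e_{5} - \frac{65785}{864} e_{3} e_{4} + \frac{3505}{216} e_{3} e_{5} - \frac{889}{192} e_{4} e_{5} + \frac{10379}{864} e_{1} e_{2} e_{3} - \frac{655}{32} e_{1} e_{2} e_{4} + \frac{445}{32} e_{1} e_{2} e_{5} + \frac{2569}{144} e_{1} e_{3} e_{4} - \frac{11053}{192} e_{1} e_{3} e_{5} - \frac{85}{12} e_{1} e_{4} e_{5} - \frac{3293}{48} e_{2} e_{3} e_{4} + \frac{79}{16} e_{2} e_{3} e_{5} + \frac{1075}{144} e_{2} e_{4} e_{5} - \frac{2219}{96} e_{3} e_{4} e_{5} - \frac{125}{64} e_{1} e_{2} e_{3} e_{4} + \frac{355}{8} e_{1} e_{2} e_{3} e_{5} + \frac{23129}{432} e_{1} e_{2} e_{4} e_{5} - \frac{95}{2} e_{1} e_{3} e_{4} e_{5} - \frac{2665}{288} e_{2} e_{3} e_{4} e_{5} + \frac{15767}{108} e_{1} e_{2} e_{3} e_{4} e_{5}


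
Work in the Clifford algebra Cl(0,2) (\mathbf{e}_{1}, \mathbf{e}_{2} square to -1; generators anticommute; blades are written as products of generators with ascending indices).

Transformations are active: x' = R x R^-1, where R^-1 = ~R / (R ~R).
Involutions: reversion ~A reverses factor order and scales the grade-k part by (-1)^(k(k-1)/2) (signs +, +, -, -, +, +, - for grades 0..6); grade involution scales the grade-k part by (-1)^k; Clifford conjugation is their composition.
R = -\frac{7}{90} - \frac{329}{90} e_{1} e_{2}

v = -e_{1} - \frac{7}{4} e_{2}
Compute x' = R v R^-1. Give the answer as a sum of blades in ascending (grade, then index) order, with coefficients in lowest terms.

~R = -\frac{7}{90} + \frac{329}{90} e_{1} e_{2}, and R ~R = \frac{10829}{810}, so R^-1 = ~R / (\frac{10829}{810}).
R v = -\frac{455}{72} e_{1} + \frac{91}{24} e_{2}
Answer: \frac{73}{68} e_{1} + \frac{29}{17} e_{2}


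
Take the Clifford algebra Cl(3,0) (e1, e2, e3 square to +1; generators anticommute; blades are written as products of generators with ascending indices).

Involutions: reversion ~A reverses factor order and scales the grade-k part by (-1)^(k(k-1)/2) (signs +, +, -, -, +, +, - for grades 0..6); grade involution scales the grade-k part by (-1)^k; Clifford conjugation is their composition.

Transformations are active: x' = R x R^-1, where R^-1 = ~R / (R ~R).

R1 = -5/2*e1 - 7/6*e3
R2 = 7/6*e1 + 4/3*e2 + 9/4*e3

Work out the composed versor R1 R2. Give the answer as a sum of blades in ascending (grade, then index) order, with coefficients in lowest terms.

Distribute over the terms of R1 (each basis-blade product reordered to ascending indices, repeated generators contracted through their squares):
(-5/2*e1) R2 = -35/12 - 10/3*e1 e2 - 45/8*e1 e3
(-7/6*e3) R2 = -21/8 + 49/36*e1 e3 + 14/9*e2 e3
Summing the partial products and collecting blades:
Answer: -133/24 - 10/3*e1 e2 - 307/72*e1 e3 + 14/9*e2 e3


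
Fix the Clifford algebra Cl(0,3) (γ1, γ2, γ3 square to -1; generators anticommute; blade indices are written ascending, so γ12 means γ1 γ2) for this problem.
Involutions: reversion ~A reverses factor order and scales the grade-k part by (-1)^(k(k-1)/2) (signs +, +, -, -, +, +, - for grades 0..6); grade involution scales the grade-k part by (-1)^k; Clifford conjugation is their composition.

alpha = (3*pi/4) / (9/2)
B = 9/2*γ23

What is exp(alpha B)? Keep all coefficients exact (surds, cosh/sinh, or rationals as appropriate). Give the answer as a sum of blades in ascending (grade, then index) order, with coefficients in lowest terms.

B^2 = (9/2)^2*(γ23)^2 = 81/4*(-1) = -81/4 (a basis 2-blade squares to minus the product of its generators' squares).
B^2 = -81/4 — circular case — the even/odd split gives cos and sin: l = 9/2, alpha*l = 3*pi/4, so exp(alpha B) = cos(3*pi/4) + (sin(3*pi/4)/(9/2))*B = -sqrt(2)/2 + (sqrt(2)/9)*B.
Answer: -sqrt(2)/2 + sqrt(2)/2*γ23


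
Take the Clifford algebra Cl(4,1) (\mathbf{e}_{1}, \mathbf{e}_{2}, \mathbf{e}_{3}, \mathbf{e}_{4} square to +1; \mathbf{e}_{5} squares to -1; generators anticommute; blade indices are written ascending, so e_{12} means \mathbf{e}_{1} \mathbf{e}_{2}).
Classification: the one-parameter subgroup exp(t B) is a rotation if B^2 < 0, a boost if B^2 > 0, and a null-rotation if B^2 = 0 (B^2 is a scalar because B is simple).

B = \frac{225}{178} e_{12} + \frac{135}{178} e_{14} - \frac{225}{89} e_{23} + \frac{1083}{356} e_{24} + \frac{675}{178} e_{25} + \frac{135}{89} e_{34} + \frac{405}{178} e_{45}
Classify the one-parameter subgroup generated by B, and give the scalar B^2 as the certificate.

B^2 term by term: the squares give (\frac{225}{178})^2*(e_{12})^2 + (\frac{135}{178})^2*(e_{14})^2 + (-\frac{225}{89})^2*(e_{23})^2 + (\frac{1083}{356})^2*(e_{24})^2 + (\frac{675}{178})^2*(e_{25})^2 + (\frac{135}{89})^2*(e_{34})^2 + (\frac{405}{178})^2*(e_{45})^2 = \frac{50625}{31684}*(-1) + \frac{18225}{31684}*(-1) + \frac{50625}{7921}*(-1) + \frac{1172889}{126736}*(-1) + \frac{455625}{31684}*(+1) + \frac{18225}{7921}*(-1) + \frac{164025}{31684}*(+1) = -\frac{9}{16} (each basis 2-blade squares to minus the product of its generators' squares); cross terms between blades sharing an index anticommute and cancel; the commuting (index-disjoint) pairs give grade-4 terms 2*c*c'*(blade product), which cancel blade by blade — e_{1234}: \frac{30375}{7921} - \frac{30375}{7921} = 0; e_{1245}: \frac{91125}{15842} - \frac{91125}{15842} = 0; e_{2345}: -\frac{91125}{7921} + \frac{91125}{7921} = 0 — confirming B is simple. So B^2 = -\frac{9}{16}.
Answer: rotation, certificate B^2 = -\frac{9}{16}. Why this suffices: the scalar -\frac{9}{16} survives any versor conjugation, so its sign alone determines the class however B is presented.


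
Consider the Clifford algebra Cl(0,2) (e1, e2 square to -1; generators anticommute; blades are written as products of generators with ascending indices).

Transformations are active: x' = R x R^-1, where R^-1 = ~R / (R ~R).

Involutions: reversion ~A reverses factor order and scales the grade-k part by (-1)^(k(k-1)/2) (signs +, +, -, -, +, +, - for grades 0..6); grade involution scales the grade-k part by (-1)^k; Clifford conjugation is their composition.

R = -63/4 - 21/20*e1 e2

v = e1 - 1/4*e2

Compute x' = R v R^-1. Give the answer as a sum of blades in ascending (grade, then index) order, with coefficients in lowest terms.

~R = -63/4 + 21/20*e1 e2, and R ~R = 49833/200, so R^-1 = ~R / (49833/200).
R v = -1281/80*e1 + 231/80*e2
Answer: 463/452*e1 - 13/113*e2


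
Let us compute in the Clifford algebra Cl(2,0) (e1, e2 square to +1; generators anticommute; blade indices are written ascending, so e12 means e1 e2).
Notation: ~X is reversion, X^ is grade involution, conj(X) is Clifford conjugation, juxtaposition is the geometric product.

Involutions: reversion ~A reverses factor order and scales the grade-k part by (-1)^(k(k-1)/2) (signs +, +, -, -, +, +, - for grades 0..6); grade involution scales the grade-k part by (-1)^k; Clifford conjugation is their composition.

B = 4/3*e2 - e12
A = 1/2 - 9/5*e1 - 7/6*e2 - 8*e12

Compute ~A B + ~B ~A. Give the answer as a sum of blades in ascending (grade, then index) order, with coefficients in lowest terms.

first term: 58/9 + 19/2*e1 + 37/15*e2 - 29/10*e12
second term: -86/9 - 71/6*e1 + 37/15*e2 + 29/10*e12
Answer: -28/9 - 7/3*e1 + 74/15*e2


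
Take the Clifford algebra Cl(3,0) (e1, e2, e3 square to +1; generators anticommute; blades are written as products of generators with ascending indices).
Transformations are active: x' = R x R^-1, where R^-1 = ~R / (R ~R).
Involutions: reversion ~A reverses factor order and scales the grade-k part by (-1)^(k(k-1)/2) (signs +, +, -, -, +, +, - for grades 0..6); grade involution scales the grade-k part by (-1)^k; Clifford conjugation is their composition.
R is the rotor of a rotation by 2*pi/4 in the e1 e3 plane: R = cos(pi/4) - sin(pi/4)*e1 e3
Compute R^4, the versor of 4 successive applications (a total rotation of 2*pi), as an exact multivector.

Half-angle bookkeeping: 4 applications in e1 e3 add up to rotor phase 4*pi/4 = pi, so R^4 = cos(pi) - sin(pi)*e1 e3.
cos(pi) = -1 and sin(pi) = 0, so R^4 = -1. The total rotation 2*pi is 1 full turn, so every vector returns to itself, yet the rotor is -1, on the OTHER sheet of the double cover (an odd number of 2*pi turns).
Answer: -1


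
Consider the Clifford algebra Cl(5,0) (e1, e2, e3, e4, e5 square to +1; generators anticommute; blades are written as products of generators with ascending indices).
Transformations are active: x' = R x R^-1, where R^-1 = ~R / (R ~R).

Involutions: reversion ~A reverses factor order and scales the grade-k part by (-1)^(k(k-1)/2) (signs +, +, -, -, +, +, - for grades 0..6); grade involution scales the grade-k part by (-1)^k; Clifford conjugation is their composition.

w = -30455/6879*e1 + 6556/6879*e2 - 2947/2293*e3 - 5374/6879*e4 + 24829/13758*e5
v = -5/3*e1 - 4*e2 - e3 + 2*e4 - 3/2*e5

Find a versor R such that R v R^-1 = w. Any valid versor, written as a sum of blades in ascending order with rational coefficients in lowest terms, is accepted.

Take R = v + w = -41920/6879*e1 - 20960/6879*e2 - 5240/2293*e3 + 8384/6879*e4 + 2096/6879*e5. Because q(v) = q(w) = 937/36, conjugation by R sends v exactly to w.
Answer: -41920/6879*e1 - 20960/6879*e2 - 5240/2293*e3 + 8384/6879*e4 + 2096/6879*e5


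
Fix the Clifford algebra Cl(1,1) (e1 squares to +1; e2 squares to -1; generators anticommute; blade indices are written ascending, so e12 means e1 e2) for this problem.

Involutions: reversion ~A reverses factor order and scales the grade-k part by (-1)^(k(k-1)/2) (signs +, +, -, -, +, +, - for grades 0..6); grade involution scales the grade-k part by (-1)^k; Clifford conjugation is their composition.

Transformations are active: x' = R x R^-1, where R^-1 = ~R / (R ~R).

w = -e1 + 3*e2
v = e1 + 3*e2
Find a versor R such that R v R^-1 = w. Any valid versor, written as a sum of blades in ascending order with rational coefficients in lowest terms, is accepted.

Equal squares first: v^2 = w^2 = -8. Then v + w = 6*e2 is a versor taking v to w, provided it is invertible.
Answer: 6*e2


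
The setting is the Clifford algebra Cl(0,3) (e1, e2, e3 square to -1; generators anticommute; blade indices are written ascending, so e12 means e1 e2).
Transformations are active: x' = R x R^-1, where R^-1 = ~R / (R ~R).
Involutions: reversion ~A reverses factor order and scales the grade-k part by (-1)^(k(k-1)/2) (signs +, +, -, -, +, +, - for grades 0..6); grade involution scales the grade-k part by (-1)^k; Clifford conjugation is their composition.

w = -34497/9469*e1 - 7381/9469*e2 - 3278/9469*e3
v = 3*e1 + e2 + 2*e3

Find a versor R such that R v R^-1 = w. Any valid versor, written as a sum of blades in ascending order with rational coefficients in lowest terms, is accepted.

Key observation: q(v) = q(w) = -14 (sandwiches preserve the norm), so R = v + w = -6090/9469*e1 + 2088/9469*e2 + 15660/9469*e3 works whenever it is invertible — the component of v along it is kept and (v - w)/2 reverses, sending v to w.
Answer: -6090/9469*e1 + 2088/9469*e2 + 15660/9469*e3


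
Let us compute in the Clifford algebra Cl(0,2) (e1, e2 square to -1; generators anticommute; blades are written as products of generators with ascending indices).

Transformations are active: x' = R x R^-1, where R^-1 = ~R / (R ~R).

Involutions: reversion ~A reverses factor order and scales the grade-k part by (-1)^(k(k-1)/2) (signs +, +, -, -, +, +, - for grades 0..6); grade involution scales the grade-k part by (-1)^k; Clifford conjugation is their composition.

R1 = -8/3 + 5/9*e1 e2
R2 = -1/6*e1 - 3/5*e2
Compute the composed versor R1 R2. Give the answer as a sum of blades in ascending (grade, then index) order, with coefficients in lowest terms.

Distribute over the terms of R1 (each basis-blade product reordered to ascending indices, repeated generators contracted through their squares):
(-8/3) R2 = 4/9*e1 + 8/5*e2
(5/9*e1 e2) R2 = 1/3*e1 - 5/54*e2
Summing the partial products and collecting blades:
Answer: 7/9*e1 + 407/270*e2


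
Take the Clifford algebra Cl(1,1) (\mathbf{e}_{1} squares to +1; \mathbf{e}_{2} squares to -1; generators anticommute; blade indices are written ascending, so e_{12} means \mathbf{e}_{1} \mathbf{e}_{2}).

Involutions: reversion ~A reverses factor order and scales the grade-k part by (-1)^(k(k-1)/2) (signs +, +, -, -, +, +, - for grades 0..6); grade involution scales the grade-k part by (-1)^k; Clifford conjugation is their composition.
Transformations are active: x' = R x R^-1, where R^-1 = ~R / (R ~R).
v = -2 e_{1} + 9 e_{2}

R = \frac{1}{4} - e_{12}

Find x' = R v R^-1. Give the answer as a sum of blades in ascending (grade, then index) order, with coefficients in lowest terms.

~R = \frac{1}{4} + e_{12}, and R ~R = -\frac{15}{16}, so R^-1 = ~R / (-\frac{15}{16}).
R v = \frac{17}{2} e_{1} + \frac{1}{4} e_{2}
Answer: -\frac{38}{15} e_{1} - \frac{137}{15} e_{2}


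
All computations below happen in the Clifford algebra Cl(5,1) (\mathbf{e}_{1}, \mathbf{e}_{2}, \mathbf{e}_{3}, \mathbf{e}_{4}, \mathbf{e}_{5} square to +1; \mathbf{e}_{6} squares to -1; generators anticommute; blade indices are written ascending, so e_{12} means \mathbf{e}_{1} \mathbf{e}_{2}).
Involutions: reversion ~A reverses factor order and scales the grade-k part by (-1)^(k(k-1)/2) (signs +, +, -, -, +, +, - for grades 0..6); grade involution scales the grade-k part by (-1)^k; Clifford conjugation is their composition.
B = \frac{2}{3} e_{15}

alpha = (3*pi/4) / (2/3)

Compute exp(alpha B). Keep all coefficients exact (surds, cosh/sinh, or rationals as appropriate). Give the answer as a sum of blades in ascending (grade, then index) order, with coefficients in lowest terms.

B^2 = (\frac{2}{3})^2*(e_{15})^2 = \frac{4}{9}*(-1) = -\frac{4}{9} (a basis 2-blade squares to minus the product of its generators' squares).
B^2 = -\frac{4}{9} — the negative square puts this in the circular regime; l = \frac{2}{3}, alpha*l = \frac{3 \pi}{4}, so exp(alpha B) = cos(\frac{3 \pi}{4}) + (sin(\frac{3 \pi}{4})/(\frac{2}{3}))*B = - \frac{\sqrt{2}}{2} + (\frac{3 \sqrt{2}}{4})*B.
Answer: - \frac{\sqrt{2}}{2} + \frac{\sqrt{2}}{2} e_{15}


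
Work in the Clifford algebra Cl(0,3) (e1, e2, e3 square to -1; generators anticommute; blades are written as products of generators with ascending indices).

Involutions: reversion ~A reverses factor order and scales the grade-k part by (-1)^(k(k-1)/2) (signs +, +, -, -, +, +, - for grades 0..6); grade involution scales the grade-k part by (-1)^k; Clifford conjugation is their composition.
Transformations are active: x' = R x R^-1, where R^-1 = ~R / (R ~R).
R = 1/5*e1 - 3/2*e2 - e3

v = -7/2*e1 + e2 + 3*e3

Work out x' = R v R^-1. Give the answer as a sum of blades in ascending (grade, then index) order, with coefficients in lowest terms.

~R = 1/5*e1 - 3/2*e2 - e3, and R ~R = -329/100, so R^-1 = ~R / (-329/100).
R v = 26/5 - 101/20*e1 e2 - 29/10*e1 e3 - 7/2*e2 e3
Answer: 1887/658*e1 + 1231/329*e2 + 53/329*e3


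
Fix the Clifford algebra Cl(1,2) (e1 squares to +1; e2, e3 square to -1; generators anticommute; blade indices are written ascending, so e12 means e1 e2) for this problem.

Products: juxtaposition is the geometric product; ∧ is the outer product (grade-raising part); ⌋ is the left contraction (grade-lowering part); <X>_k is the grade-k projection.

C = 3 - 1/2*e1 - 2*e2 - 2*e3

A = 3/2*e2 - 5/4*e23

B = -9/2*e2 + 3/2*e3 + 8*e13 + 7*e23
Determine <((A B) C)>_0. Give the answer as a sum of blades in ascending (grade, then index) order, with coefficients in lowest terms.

step 1: 31/2 + 15/8*e2 - 39/8*e3 + 10*e12 + 9/4*e23 - 12*e123
step 2: 81/2 + 49/4*e1 - 127/8*e2 - 401/8*e3 + 111/16*e12 + 345/16*e13 - 3/4*e23 - 457/8*e123
step 3: 81/2
Answer: 81/2


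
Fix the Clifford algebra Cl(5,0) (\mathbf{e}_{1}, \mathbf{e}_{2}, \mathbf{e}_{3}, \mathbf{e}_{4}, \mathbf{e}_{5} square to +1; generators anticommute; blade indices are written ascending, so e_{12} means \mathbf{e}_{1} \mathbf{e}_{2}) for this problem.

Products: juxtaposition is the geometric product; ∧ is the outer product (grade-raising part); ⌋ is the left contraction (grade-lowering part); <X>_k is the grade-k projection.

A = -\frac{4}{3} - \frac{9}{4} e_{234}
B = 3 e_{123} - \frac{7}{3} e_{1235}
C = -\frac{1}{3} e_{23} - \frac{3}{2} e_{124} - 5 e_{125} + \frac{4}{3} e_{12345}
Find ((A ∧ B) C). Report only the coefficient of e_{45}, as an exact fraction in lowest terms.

step 1: -4 e_{123} + \frac{28}{9} e_{1235}
step 2: -\frac{4}{3} e_{1} + \frac{140}{9} e_{3} - \frac{112}{27} e_{4} + \frac{28}{27} e_{15} - 6 e_{34} - 20 e_{35} + \frac{16}{3} e_{45} - \frac{14}{3} e_{345}
Answer: \frac{16}{3}


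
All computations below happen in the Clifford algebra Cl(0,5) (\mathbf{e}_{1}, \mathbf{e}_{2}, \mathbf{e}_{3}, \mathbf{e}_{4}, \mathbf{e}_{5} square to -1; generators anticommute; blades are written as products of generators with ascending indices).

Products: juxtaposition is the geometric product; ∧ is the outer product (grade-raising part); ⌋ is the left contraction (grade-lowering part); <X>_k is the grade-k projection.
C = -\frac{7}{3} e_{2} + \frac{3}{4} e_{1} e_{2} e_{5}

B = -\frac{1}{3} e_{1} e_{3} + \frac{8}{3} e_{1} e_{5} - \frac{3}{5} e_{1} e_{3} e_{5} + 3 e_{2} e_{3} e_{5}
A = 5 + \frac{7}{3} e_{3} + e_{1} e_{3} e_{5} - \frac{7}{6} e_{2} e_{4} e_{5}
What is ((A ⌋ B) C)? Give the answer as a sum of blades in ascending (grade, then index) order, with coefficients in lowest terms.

step 1: -\frac{3}{5} - \frac{7}{9} e_{1} - \frac{5}{3} e_{1} e_{3} + \frac{179}{15} e_{1} e_{5} + 7 e_{2} e_{5} - 3 e_{1} e_{3} e_{5} + 15 e_{2} e_{3} e_{5}
step 2: -\frac{21}{4} e_{1} + \frac{207}{20} e_{2} - \frac{49}{3} e_{5} + \frac{49}{27} e_{1} e_{2} - \frac{45}{4} e_{1} e_{3} - \frac{9}{4} e_{2} e_{3} + \frac{7}{12} e_{2} e_{5} + 35 e_{3} e_{5} - \frac{35}{9} e_{1} e_{2} e_{3} + \frac{4931}{180} e_{1} e_{2} e_{5} + \frac{5}{4} e_{2} e_{3} e_{5} + 7 e_{1} e_{2} e_{3} e_{5}
Answer: -\frac{21}{4} e_{1} + \frac{207}{20} e_{2} - \frac{49}{3} e_{5} + \frac{49}{27} e_{1} e_{2} - \frac{45}{4} e_{1} e_{3} - \frac{9}{4} e_{2} e_{3} + \frac{7}{12} e_{2} e_{5} + 35 e_{3} e_{5} - \frac{35}{9} e_{1} e_{2} e_{3} + \frac{4931}{180} e_{1} e_{2} e_{5} + \frac{5}{4} e_{2} e_{3} e_{5} + 7 e_{1} e_{2} e_{3} e_{5}


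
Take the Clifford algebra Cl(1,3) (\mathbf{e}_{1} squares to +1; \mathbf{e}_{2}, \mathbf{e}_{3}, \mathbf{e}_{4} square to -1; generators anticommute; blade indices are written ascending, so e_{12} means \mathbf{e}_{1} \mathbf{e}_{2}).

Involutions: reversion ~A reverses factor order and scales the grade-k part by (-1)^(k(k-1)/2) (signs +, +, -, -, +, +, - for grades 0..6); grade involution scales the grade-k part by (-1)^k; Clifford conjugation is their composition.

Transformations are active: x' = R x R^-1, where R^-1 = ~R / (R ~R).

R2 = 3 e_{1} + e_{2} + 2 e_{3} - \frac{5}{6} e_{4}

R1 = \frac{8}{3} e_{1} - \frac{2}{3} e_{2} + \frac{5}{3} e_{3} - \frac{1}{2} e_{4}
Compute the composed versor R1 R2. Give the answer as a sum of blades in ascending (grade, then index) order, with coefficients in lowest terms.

Distribute over the terms of R1 (each basis-blade product reordered to ascending indices, repeated generators contracted through their squares):
(\frac{8}{3} e_{1}) R2 = 8 + \frac{8}{3} e_{12} + \frac{16}{3} e_{13} - \frac{20}{9} e_{14}
(-\frac{2}{3} e_{2}) R2 = \frac{2}{3} + 2 e_{12} - \frac{4}{3} e_{23} + \frac{5}{9} e_{24}
(\frac{5}{3} e_{3}) R2 = -\frac{10}{3} - 5 e_{13} - \frac{5}{3} e_{23} - \frac{25}{18} e_{34}
(-\frac{1}{2} e_{4}) R2 = -\frac{5}{12} + \frac{3}{2} e_{14} + \frac{1}{2} e_{24} + e_{34}
Summing the partial products and collecting blades:
Answer: \frac{59}{12} + \frac{14}{3} e_{12} + \frac{1}{3} e_{13} - \frac{13}{18} e_{14} - 3 e_{23} + \frac{19}{18} e_{24} - \frac{7}{18} e_{34}


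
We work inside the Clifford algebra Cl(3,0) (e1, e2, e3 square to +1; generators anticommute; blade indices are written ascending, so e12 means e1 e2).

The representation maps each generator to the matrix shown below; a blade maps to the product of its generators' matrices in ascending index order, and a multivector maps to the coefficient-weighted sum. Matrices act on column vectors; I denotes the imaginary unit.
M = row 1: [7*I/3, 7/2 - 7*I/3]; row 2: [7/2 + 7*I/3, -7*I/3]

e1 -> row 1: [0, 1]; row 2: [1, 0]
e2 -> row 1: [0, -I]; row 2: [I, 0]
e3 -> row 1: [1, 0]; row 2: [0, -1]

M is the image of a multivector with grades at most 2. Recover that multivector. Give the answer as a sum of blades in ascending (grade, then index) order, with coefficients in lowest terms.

Method: 1, rho(e1), rho(e2), rho(e3) form a trace-orthogonal basis of the 2x2 complex matrices (tr(X Y) = 2 if X = Y, else 0), so M = m0*1 + m1*rho(e1) + m2*rho(e2) + m3*rho(e3) with m0 = tr(M)/2 = 0, m1 = tr(M rho(e1))/2 = 7/2, m2 = tr(M rho(e2))/2 = 7/3, m3 = tr(M rho(e3))/2 = 7*I/3.
Multiplying table entries, the bivector images are rho(e12) = I*rho(e3), rho(e13) = -I*rho(e2), rho(e23) = I*rho(e1); with real blade coefficients the real parts of m0..m3 are the coefficients of 1, e1, e2, e3 and the imaginary parts give the bivectors (e23: Im m1, e13: -Im m2, e12: Im m3).
Answer: 7/2*e1 + 7/3*e2 + 7/3*e12


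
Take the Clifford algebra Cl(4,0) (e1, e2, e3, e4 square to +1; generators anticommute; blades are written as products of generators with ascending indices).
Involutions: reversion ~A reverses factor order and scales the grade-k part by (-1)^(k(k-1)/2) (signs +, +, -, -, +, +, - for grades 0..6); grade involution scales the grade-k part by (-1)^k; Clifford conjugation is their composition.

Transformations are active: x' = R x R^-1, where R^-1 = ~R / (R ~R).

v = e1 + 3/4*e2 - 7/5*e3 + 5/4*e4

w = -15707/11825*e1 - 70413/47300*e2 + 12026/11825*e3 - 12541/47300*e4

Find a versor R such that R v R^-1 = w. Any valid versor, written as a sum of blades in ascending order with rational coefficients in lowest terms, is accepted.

Reasoning: v^2 = w^2 = 1017/200 since conjugation preserves the quadratic form; R = v + w = -3882/11825*e1 - 17469/23650*e2 - 4529/11825*e3 + 11646/11825*e4 is then valid when invertible, keeping its own part and reversing (v - w)/2.
Answer: -3882/11825*e1 - 17469/23650*e2 - 4529/11825*e3 + 11646/11825*e4


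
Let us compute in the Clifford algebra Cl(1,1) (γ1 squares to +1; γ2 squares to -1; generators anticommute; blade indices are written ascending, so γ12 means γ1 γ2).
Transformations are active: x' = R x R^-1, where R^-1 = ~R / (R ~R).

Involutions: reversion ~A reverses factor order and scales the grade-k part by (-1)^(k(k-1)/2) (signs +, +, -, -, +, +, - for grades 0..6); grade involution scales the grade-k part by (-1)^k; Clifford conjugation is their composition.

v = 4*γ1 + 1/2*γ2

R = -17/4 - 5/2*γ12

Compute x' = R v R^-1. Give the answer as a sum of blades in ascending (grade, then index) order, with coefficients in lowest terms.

~R = -17/4 + 5/2*γ12, and R ~R = 189/16, so R^-1 = ~R / (189/16).
R v = -63/4*γ1 + 63/8*γ2
Answer: 22/3*γ1 - 37/6*γ2


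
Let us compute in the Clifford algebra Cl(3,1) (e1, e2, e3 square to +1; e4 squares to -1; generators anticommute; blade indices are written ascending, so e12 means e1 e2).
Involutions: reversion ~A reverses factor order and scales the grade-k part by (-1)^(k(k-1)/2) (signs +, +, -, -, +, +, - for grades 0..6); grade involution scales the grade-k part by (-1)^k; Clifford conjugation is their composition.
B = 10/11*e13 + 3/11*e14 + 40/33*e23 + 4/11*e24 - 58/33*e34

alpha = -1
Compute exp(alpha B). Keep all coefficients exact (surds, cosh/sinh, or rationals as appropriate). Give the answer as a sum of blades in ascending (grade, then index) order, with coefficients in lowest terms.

B^2 term by term: the squares give (10/11)^2*(e13)^2 + (3/11)^2*(e14)^2 + (40/33)^2*(e23)^2 + (4/11)^2*(e24)^2 + (-58/33)^2*(e34)^2 = 100/121*(-1) + 9/121*(+1) + 1600/1089*(-1) + 16/121*(+1) + 3364/1089*(+1) = 1 (each basis 2-blade squares to minus the product of its generators' squares); cross terms between blades sharing an index anticommute and cancel; the commuting (index-disjoint) pairs give grade-4 terms 2*c*c'*(blade product), which cancel blade by blade — e1234: -80/121 + 80/121 = 0 — confirming B is simple. So B^2 = 1.
B^2 = 1 — the series telescopes hyperbolically here: l = 1, alpha*l = -1, so exp(alpha B) = cosh(-1) + (sinh(-1)/1)*B = cosh(1) + (-sinh(1))*B.
Answer: cosh(1) - 10*sinh(1)/11*e13 - 3*sinh(1)/11*e14 - 40*sinh(1)/33*e23 - 4*sinh(1)/11*e24 + 58*sinh(1)/33*e34


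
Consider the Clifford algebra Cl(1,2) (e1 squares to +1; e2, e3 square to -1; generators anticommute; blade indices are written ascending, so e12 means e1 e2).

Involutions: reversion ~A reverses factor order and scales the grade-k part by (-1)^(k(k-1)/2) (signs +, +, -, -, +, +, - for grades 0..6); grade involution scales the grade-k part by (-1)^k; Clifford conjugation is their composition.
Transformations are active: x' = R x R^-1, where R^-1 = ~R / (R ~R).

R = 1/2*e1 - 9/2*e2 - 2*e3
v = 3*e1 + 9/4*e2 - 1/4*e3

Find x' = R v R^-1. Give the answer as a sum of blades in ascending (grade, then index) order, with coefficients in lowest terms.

~R = 1/2*e1 - 9/2*e2 - 2*e3, and R ~R = -24, so R^-1 = ~R / (-24).
R v = 89/8 + 117/8*e12 + 47/8*e13 + 45/8*e23
Answer: -665/192*e1 + 123/64*e2 + 101/48*e3


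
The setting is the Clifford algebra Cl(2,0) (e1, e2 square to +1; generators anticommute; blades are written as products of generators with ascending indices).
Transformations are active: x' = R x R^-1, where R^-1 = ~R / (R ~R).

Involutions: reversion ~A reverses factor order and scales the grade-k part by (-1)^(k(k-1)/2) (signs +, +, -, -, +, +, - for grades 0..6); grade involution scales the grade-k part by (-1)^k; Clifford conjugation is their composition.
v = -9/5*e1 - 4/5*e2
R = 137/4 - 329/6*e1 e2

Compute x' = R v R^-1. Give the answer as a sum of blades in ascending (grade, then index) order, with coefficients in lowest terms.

~R = 137/4 + 329/6*e1 e2, and R ~R = 601885/144, so R^-1 = ~R / (601885/144).
R v = -1067/60*e1 - 1261/10*e2
Answer: 46803/31025*e1 - 39296/31025*e2


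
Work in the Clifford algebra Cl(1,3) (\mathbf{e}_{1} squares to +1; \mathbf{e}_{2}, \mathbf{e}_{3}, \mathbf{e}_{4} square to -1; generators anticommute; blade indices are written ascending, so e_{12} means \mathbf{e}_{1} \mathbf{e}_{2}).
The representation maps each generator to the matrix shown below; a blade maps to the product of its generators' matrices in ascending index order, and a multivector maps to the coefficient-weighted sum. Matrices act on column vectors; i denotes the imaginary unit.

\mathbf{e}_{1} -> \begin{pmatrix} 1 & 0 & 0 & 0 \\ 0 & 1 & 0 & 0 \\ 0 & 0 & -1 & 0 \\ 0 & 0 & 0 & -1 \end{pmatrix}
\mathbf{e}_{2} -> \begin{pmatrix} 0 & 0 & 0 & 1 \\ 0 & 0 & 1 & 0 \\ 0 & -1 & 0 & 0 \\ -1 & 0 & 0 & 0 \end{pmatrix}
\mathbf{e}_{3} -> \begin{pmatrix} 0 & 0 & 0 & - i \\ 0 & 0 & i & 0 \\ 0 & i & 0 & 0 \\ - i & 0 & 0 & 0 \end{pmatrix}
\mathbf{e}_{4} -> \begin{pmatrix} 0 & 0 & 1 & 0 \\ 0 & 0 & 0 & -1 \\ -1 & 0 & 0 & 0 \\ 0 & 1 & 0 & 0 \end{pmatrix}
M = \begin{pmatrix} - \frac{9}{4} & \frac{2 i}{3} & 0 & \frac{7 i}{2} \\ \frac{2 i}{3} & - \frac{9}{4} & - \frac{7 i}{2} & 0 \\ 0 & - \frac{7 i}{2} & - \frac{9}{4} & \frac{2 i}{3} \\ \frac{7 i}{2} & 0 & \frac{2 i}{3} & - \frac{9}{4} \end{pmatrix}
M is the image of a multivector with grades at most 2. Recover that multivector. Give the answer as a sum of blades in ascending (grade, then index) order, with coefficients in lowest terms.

Method: the blade images are trace-orthogonal — tr(rho(e_A) rho(e_B)^-1) = 4 if A = B and 0 otherwise — and rho(e_A)^-1 = (e_A)^2 * rho(e_A) with (e_A)^2 = +1 or -1, so the coefficient of e_A in the preimage is (e_A)^2 * tr(M rho(e_A))/4.
Nonzero projections over blades of grade <= 2: 1: (1)^2 = +1, tr(M 1) = -9, coefficient -\frac{9}{4}; e_{3}: (e_{3})^2 = -1, tr(M rho(e_{3})) = 14, coefficient -\frac{7}{2}; e_{34}: (e_{34})^2 = -1, tr(M rho(e_{34})) = \frac{8}{3}, coefficient -\frac{2}{3}. Every other blade of grade <= 2 projects to 0.
Answer: -\frac{9}{4} - \frac{7}{2} e_{3} - \frac{2}{3} e_{34}


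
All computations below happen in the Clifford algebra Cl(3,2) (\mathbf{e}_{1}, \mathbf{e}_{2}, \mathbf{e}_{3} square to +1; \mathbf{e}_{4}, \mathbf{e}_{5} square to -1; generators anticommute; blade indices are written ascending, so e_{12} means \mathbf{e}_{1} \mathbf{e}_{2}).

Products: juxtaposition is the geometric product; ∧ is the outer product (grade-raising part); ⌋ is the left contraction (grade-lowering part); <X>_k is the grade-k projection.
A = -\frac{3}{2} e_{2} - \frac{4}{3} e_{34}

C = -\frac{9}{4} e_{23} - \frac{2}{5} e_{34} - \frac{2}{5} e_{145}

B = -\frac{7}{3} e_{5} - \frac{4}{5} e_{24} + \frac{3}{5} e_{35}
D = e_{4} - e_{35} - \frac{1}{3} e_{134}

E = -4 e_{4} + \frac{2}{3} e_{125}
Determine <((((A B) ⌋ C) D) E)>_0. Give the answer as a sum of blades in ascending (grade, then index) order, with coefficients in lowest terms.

step 1: \frac{6}{5} e_{4} - \frac{16}{15} e_{23} + \frac{7}{2} e_{25} + \frac{4}{5} e_{45} - \frac{9}{10} e_{235} + \frac{28}{9} e_{345}
step 2: -\frac{12}{5} + \frac{8}{25} e_{1} - \frac{12}{25} e_{3} - \frac{12}{25} e_{15}
step 3: -\frac{12}{5} e_{4} + \frac{12}{25} e_{5} + \frac{12}{25} e_{13} + \frac{4}{25} e_{14} - \frac{44}{75} e_{34} + \frac{12}{5} e_{35} + \frac{4}{5} e_{134} - \frac{8}{25} e_{135} + \frac{12}{25} e_{145} - \frac{4}{25} e_{345}
step 4: -\frac{48}{5} + \frac{16}{25} e_{1} - \frac{176}{75} e_{3} - \frac{8}{25} e_{12} + \frac{16}{5} e_{13} - \frac{48}{25} e_{15} + \frac{16}{75} e_{23} - \frac{8}{25} e_{24} + \frac{16}{25} e_{35} + \frac{48}{25} e_{45} - \frac{8}{5} e_{123} - \frac{48}{25} e_{134} + \frac{8}{25} e_{235} + \frac{8}{75} e_{245} + \frac{48}{5} e_{345} + \frac{8}{75} e_{1234} - \frac{8}{5} e_{1245} - \frac{32}{25} e_{1345} + \frac{8}{15} e_{2345} - \frac{88}{225} e_{12345}
step 5: -\frac{48}{5}
Answer: -\frac{48}{5}


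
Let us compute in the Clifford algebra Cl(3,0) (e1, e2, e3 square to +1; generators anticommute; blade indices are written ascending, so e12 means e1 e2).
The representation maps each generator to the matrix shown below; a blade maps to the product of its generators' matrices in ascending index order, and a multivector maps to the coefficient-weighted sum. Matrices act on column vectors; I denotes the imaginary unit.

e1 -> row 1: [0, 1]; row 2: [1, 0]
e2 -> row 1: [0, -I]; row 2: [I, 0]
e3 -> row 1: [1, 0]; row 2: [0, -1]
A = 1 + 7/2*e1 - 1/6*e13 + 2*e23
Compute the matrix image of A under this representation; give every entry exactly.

Bivector images (products of the table entries): rho(e13) = rho(e1)rho(e3) = row 1: [0, -1]; row 2: [1, 0]; rho(e23) = rho(e2)rho(e3) = row 1: [0, I]; row 2: [I, 0].
M = (1)*1 + (7/2)*rho(e1) + (-1/6)*rho(e13) + (2)*rho(e23), summed entrywise (1 is the identity matrix):
Answer: row 1: [1, 11/3 + 2*I]; row 2: [10/3 + 2*I, 1]


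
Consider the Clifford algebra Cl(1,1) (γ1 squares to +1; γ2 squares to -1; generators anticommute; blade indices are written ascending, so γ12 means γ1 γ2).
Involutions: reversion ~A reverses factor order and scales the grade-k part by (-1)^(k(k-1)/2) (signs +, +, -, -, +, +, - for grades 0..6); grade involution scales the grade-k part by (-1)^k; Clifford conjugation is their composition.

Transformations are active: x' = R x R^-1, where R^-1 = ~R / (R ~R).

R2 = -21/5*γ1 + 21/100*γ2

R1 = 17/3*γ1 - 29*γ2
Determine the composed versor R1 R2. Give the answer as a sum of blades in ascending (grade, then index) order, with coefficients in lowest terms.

Distribute over the terms of R1 (each basis-blade product reordered to ascending indices, repeated generators contracted through their squares):
(17/3*γ1) R2 = -119/5 + 119/100*γ12
(-29*γ2) R2 = 609/100 - 609/5*γ12
Summing the partial products and collecting blades:
Answer: -1771/100 - 12061/100*γ12


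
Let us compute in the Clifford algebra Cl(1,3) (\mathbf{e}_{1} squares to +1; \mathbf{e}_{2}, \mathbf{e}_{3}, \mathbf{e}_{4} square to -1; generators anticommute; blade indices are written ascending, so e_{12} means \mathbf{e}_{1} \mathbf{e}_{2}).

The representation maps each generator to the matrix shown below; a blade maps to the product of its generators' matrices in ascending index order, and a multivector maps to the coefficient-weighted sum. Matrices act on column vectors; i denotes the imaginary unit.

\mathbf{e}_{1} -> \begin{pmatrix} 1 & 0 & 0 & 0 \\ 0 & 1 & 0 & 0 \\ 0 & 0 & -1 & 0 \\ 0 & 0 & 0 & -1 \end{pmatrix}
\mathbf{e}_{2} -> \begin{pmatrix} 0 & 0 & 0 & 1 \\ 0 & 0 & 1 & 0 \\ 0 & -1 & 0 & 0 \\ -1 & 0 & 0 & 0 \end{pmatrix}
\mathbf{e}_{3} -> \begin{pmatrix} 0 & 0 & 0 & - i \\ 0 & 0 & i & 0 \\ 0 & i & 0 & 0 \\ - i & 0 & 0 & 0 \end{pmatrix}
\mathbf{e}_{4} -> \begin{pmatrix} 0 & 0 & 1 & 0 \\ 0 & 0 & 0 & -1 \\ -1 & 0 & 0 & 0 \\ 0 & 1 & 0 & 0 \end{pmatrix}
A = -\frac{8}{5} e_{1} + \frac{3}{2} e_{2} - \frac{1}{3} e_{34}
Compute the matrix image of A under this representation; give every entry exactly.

Bivector images (products of the table entries): rho(e_{34}) = rho(\mathbf{e}_{3})rho(\mathbf{e}_{4}) = \begin{pmatrix} 0 & - i & 0 & 0 \\ - i & 0 & 0 & 0 \\ 0 & 0 & 0 & - i \\ 0 & 0 & - i & 0 \end{pmatrix}.
M = (-\frac{8}{5})*rho(e_{1}) + (\frac{3}{2})*rho(e_{2}) + (-\frac{1}{3})*rho(e_{34}), summed entrywise:
Answer: \begin{pmatrix} - \frac{8}{5} & \frac{i}{3} & 0 & \frac{3}{2} \\ \frac{i}{3} & - \frac{8}{5} & \frac{3}{2} & 0 \\ 0 & - \frac{3}{2} & \frac{8}{5} & \frac{i}{3} \\ - \frac{3}{2} & 0 & \frac{i}{3} & \frac{8}{5} \end{pmatrix}


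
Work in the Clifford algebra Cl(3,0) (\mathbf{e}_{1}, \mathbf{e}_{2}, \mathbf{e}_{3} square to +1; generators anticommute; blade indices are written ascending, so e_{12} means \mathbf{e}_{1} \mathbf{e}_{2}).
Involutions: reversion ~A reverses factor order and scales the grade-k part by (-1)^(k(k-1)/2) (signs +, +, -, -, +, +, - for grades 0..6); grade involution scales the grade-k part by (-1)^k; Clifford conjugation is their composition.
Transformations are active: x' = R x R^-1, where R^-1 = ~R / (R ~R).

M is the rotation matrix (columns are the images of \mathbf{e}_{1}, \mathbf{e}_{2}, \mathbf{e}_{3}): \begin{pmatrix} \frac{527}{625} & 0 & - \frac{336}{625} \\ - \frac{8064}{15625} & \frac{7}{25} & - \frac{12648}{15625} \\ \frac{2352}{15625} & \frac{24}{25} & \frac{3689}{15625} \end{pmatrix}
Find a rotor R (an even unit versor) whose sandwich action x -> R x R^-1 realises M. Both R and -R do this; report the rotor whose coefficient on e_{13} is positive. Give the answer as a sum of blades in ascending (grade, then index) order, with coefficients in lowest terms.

Method: write R = a + b12*e_{12} + b13*e_{13} + b23*e_{23} with a^2 + b12^2 + b13^2 + b23^2 = 1 (so R^-1 = ~R). Expanding the columns R e_j ~R gives tr M = 4a^2 - 1 and, from the antisymmetric part, M21 - M12 = -4a*b12, M13 - M31 = 4a*b13, M32 - M23 = -4a*b23.
Here tr M = \frac{21239}{15625}, so a^2 = (1 + tr M)/4 = \frac{9216}{15625} and a = ±\frac{96}{125}. Taking a = \frac{96}{125}: M21 - M12 = -\frac{8064}{15625}, M13 - M31 = -\frac{10752}{15625}, M32 - M23 = \frac{27648}{15625}, giving b12 = \frac{21}{125}, b13 = -\frac{28}{125}, b23 = -\frac{72}{125}, i.e. R = \frac{96}{125} + \frac{21}{125} e_{12} - \frac{28}{125} e_{13} - \frac{72}{125} e_{23}.
Its e_{13} coefficient is negative, so report the other preimage -R.
Answer: -\frac{96}{125} - \frac{21}{125} e_{12} + \frac{28}{125} e_{13} + \frac{72}{125} e_{23}. Key observation: the double cover Spin(3) -> SO(3) sends R and -R to the same matrix (trace \frac{21239}{15625} here), so the stated sign of the e_{13} coefficient is what selects one sheet.


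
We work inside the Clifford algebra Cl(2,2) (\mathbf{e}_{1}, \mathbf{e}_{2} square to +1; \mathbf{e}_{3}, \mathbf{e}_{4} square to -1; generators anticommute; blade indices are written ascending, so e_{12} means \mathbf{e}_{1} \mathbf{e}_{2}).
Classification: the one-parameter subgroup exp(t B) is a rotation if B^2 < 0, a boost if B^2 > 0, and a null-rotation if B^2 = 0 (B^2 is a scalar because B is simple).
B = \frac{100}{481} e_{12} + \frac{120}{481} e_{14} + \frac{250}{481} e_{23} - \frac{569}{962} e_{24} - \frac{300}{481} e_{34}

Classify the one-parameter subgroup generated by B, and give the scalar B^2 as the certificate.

B^2 term by term: the squares give (\frac{100}{481})^2*(e_{12})^2 + (\frac{120}{481})^2*(e_{14})^2 + (\frac{250}{481})^2*(e_{23})^2 + (-\frac{569}{962})^2*(e_{24})^2 + (-\frac{300}{481})^2*(e_{34})^2 = \frac{10000}{231361}*(-1) + \frac{14400}{231361}*(+1) + \frac{62500}{231361}*(+1) + \frac{323761}{925444}*(+1) + \frac{90000}{231361}*(-1) = \frac{1}{4} (each basis 2-blade squares to minus the product of its generators' squares); cross terms between blades sharing an index anticommute and cancel; the commuting (index-disjoint) pairs give grade-4 terms 2*c*c'*(blade product), which cancel blade by blade — e_{1234}: -\frac{60000}{231361} + \frac{60000}{231361} = 0 — confirming B is simple. So B^2 = \frac{1}{4}.
Answer: boost, certificate B^2 = \frac{1}{4}. Note: conjugating B changes its blade decomposition but never the scalar B^2 = \frac{1}{4}, whose sign settles the classification.
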